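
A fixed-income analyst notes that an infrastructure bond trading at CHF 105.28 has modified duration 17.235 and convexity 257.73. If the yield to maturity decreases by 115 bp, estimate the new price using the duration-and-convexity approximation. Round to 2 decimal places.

Duration effect: -D_mod·Δy = -17.235 × (-0.0115) = +0.1982025
Convexity effect: ½·C·(Δy)² = 0.5 × 257.73 × (-0.0115)² = +0.01704239625
ΔP/P ≈ +0.1982025 + 0.01704239625 = +0.21524489625
New price ≈ 105.28 × (1 + 0.21524489625) = 127.9409826772.

CHF 127.94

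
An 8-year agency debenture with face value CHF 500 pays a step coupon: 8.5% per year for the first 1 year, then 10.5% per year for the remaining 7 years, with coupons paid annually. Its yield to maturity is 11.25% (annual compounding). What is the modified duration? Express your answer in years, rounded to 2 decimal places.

5.24 years

Periodic yield y = 0.1125. First find Macaulay duration:
  t   CF        PV=CF/(1+0.1125)^t    t·PV
  1        42.50        38.2022        38.2022
  2        52.50        42.4189        84.8378
  3        52.50        38.1293       114.3880
  4        52.50        34.2736       137.0942
  5        52.50        30.8077       154.0385
  6        52.50        27.6923       166.1539
  7        52.50        24.8920       174.2437
  8       552.50       235.4681     1,883.7450
  Σ                    471.8841     2,752.7034
P = 471.8841; Macaulay duration = 2,752.7034 / 471.8841 = 5.83343 years.
Modified duration = D_Mac / (1 + y) = 5.83343 / 1.1125 = 5.24353 years.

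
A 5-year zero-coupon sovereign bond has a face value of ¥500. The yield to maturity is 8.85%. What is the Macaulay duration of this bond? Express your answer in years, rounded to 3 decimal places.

5.000 years

A zero-coupon bond has a single cash flow at maturity, so its Macaulay duration equals its maturity: 5 years.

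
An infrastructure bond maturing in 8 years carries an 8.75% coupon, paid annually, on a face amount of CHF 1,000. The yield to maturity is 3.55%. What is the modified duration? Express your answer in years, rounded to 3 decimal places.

Periodic yield y = 0.0355. First find Macaulay duration:
  t   CF        PV=CF/(1+0.0355)^t    t·PV
  1        87.50        84.5002        84.5002
  2        87.50        81.6033       163.2066
  3        87.50        78.8057       236.4172
  4        87.50        76.1040       304.4161
  5        87.50        73.4950       367.4748
  6        87.50        70.9753       425.8520
  7        87.50        68.5421       479.7946
  8     1,087.50       822.6753     6,581.4021
  Σ                  1,356.7010     8,643.0637
P = 1,356.7010; Macaulay duration = 8,643.0637 / 1,356.7010 = 6.37065 years.
Modified duration = D_Mac / (1 + y) = 6.37065 / 1.0355 = 6.15224 years.

6.152 years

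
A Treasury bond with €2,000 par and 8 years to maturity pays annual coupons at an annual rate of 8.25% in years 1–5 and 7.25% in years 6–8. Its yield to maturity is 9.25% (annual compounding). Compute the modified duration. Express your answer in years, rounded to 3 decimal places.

Periodic yield y = 0.0925. First find Macaulay duration:
  t   CF        PV=CF/(1+0.0925)^t    t·PV
  1       165.00       151.0297       151.0297
  2       165.00       138.2423       276.4847
  3       165.00       126.5376       379.6128
  4       165.00       115.8239       463.2956
  5       165.00       106.0173       530.0865
  6       145.00        85.2785       511.6707
  7       145.00        78.0581       546.4066
  8     2,145.00     1,056.9531     8,455.6251
  Σ                  1,857.9405    11,314.2117
P = 1,857.9405; Macaulay duration = 11,314.2117 / 1,857.9405 = 6.08965 years.
Modified duration = D_Mac / (1 + y) = 6.08965 / 1.0925 = 5.57405 years.

5.574 years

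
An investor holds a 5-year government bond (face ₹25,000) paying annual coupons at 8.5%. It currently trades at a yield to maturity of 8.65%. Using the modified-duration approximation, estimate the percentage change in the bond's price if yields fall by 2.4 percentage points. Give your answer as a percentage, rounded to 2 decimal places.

+9.44%

Periodic yield y = 0.0865. Modified duration first:
  t   CF        PV=CF/(1+0.0865)^t    t·PV
  1     2,125.00     1,955.8214     1,955.8214
  2     2,125.00     1,800.1118     3,600.2236
  3     2,125.00     1,656.7987     4,970.3961
  4     2,125.00     1,524.8953     6,099.5810
  5    27,125.00    17,915.1766    89,575.8830
  Σ                 24,852.8038   106,201.9051
P = 24,852.8038; D_Mac = 4.27324 yrs; D_mod = 4.27324/(1+0.0865) = 3.93303 yrs.
ΔP/P ≈ -D_mod · Δy = -3.93303 × (-0.024) = +0.094393 = +9.4393%.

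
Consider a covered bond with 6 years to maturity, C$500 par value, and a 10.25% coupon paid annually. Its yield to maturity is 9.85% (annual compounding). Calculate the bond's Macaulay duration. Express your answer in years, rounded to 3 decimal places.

4.778 years

Periodic yield y = 0.0985. Discount each cash flow and weight by its year:
  t   CF        PV=CF/(1+0.0985)^t    t·PV
  1        51.25        46.6545        46.6545
  2        51.25        42.4711        84.9422
  3        51.25        38.6628       115.9885
  4        51.25        35.1960       140.7841
  5        51.25        32.0401       160.2004
  6       551.25       313.7244     1,882.3461
  Σ                    508.7489     2,430.9159
Price P = Σ PV = 508.7489.
Macaulay duration = Σ(t·PV) / P = 2,430.9159 / 508.7489 = 4.77822 years.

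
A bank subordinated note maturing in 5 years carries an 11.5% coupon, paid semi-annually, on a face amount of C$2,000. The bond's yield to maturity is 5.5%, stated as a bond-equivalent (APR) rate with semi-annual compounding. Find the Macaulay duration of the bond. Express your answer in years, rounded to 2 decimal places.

Periodic yield y = 0.0275. Discount each cash flow and weight by its period:
  t   CF        PV=CF/(1+0.0275)^t    t·PV
  1       115.00       111.9221       111.9221
  2       115.00       108.9267       217.8533
  3       115.00       106.0113       318.0340
  4       115.00       103.1741       412.6962
  5       115.00       100.4127       502.0635
  6       115.00        97.7253       586.3516
  7       115.00        95.1097       665.7682
  8       115.00        92.5642       740.5138
  9       115.00        90.0868       810.7816
  10    2,115.00     1,612.4716    16,124.7157
  Σ                  2,518.4046    20,490.7002
Price P = Σ PV = 2,518.4046.
Macaulay duration = Σ(t·PV) / P = 20,490.7002 / 2,518.4046 = 8.13638 half-year periods.
In years: 8.13638 / 2 = 4.06819 years.

4.07 years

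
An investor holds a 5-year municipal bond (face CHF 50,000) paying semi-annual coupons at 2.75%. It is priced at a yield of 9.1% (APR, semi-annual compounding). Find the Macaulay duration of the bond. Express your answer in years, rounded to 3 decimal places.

4.648 years

Periodic yield y = 0.0455. Discount each cash flow and weight by its period:
  t   CF        PV=CF/(1+0.0455)^t    t·PV
  1       687.50       657.5801       657.5801
  2       687.50       628.9623     1,257.9246
  3       687.50       601.5900     1,804.7699
  4       687.50       575.4089     2,301.6355
  5       687.50       550.3672     2,751.8358
  6       687.50       526.4153     3,158.4916
  7       687.50       503.5058     3,524.5403
  8       687.50       481.5933     3,852.7461
  9       687.50       460.6344     4,145.7096
  10   50,687.50    32,483.3267   324,833.2670
  Σ                 37,469.3838   348,288.5006
Price P = Σ PV = 37,469.3838.
Macaulay duration = Σ(t·PV) / P = 348,288.5006 / 37,469.3838 = 9.29528 half-year periods.
In years: 9.29528 / 2 = 4.64764 years.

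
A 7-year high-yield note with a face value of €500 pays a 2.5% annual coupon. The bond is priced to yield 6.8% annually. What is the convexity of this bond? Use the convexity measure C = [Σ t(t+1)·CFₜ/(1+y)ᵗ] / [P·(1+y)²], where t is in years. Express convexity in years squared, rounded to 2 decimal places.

With y = 0.068:
  t   CF        PV=CF/(1+0.068)^t    t·PV        t(t+1)·PV
  1        12.50        11.7041        11.7041          23.4082
  2        12.50        10.9589        21.9178          65.7535
  3        12.50        10.2612        30.7835         123.1339
  4        12.50         9.6078        38.4313         192.1565
  5        12.50         8.9961        44.9804         269.8827
  6        12.50         8.4233        50.5398         353.7788
  7       512.50       323.3666     2,263.5659      18,108.5271
  Σ                    383.3180     2,461.9229      19,136.6406
P = 383.3180.
Convexity = Σ t(t+1)·PV / [P·(1+y)²] = 19,136.6406 / (383.3180 × 1.140624) = 43.76874.

43.77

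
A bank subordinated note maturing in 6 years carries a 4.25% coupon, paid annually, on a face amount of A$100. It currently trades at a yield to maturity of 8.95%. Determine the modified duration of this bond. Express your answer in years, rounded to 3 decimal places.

Periodic yield y = 0.0895. First find Macaulay duration:
  t   CF        PV=CF/(1+0.0895)^t    t·PV
  1         4.25         3.9009         3.9009
  2         4.25         3.5804         7.1608
  3         4.25         3.2863         9.8589
  4         4.25         3.0163        12.0654
  5         4.25         2.7686        13.8428
  6       104.25        62.3322       373.9934
  Σ                     78.8847       420.8221
P = 78.8847; Macaulay duration = 420.8221 / 78.8847 = 5.33465 years.
Modified duration = D_Mac / (1 + y) = 5.33465 / 1.0895 = 4.89642 years.

4.896 years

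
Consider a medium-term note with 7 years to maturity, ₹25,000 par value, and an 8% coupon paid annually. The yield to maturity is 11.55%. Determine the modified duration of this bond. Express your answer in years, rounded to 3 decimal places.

4.911 years

Periodic yield y = 0.1155. First find Macaulay duration:
  t   CF        PV=CF/(1+0.1155)^t    t·PV
  1     2,000.00     1,792.9180     1,792.9180
  2     2,000.00     1,607.2774     3,214.5549
  3     2,000.00     1,440.8583     4,322.5749
  4     2,000.00     1,291.6704     5,166.6815
  5     2,000.00     1,157.9295     5,789.6476
  6     2,000.00     1,038.0363     6,228.2179
  7    27,000.00    12,562.5193    87,937.6351
  Σ                 20,891.2092   114,452.2297
P = 20,891.2092; Macaulay duration = 114,452.2297 / 20,891.2092 = 5.47849 years.
Modified duration = D_Mac / (1 + y) = 5.47849 / 1.1155 = 4.91124 years.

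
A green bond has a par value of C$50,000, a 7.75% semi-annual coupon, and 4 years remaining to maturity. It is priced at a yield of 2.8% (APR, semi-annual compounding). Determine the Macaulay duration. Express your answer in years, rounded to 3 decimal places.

3.561 years

Periodic yield y = 0.014. Discount each cash flow and weight by its period:
  t   CF        PV=CF/(1+0.014)^t    t·PV
  1     1,937.50     1,910.7495     1,910.7495
  2     1,937.50     1,884.3684     3,768.7367
  3     1,937.50     1,858.3514     5,575.0543
  4     1,937.50     1,832.6937     7,330.7749
  5     1,937.50     1,807.3903     9,036.9513
  6     1,937.50     1,782.4361    10,694.6169
  7     1,937.50     1,757.8266    12,304.7860
  8    51,937.50    46,470.5060   371,764.0478
  Σ                 59,304.3220   422,385.7174
Price P = Σ PV = 59,304.3220.
Macaulay duration = Σ(t·PV) / P = 422,385.7174 / 59,304.3220 = 7.12234 half-year periods.
In years: 7.12234 / 2 = 3.56117 years.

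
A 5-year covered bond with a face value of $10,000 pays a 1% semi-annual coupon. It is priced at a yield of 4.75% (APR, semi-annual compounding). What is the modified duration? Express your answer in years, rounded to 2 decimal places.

4.76 years

Periodic yield y = 0.02375. First find Macaulay duration:
  t   CF        PV=CF/(1+0.02375)^t    t·PV
  1        50.00        48.8400        48.8400
  2        50.00        47.7070        95.4140
  3        50.00        46.6003       139.8008
  4        50.00        45.5192       182.0767
  5        50.00        44.4632       222.3159
  6        50.00        43.4317       260.5900
  7        50.00        42.4241       296.9687
  8        50.00        41.4399       331.5192
  9        50.00        40.4785       364.3068
  10   10,050.00     7,947.4337    79,474.3371
  Σ                  8,348.3376    81,416.1691
P = 8,348.3376; Macaulay duration = 81,416.1691 / 8,348.3376 = 9.75238 half-year periods = 4.87619 years.
Modified duration = D_Mac / (1 + y) = 4.87619 / 1.02375 = 4.76307 years.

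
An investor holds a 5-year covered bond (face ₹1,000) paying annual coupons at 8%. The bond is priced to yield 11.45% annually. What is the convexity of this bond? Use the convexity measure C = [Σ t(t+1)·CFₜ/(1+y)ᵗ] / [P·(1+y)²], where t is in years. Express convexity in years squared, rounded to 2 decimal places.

With y = 0.1145:
  t   CF        PV=CF/(1+0.1145)^t    t·PV        t(t+1)·PV
  1        80.00        71.7811        71.7811         143.5621
  2        80.00        64.4065       128.8130         386.4391
  3        80.00        57.7896       173.3688         693.4753
  4        80.00        51.8525       207.4100       1,037.0500
  5     1,080.00       628.0922     3,140.4609      18,842.7656
  Σ                    873.9219     3,721.8339      21,103.2922
P = 873.9219.
Convexity = Σ t(t+1)·PV / [P·(1+y)²] = 21,103.2922 / (873.9219 × 1.242110) = 19.44095.

19.44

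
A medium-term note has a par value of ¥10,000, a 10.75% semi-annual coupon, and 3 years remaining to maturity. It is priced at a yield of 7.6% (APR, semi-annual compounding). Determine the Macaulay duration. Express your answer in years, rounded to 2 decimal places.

Periodic yield y = 0.038. Discount each cash flow and weight by its period:
  t   CF        PV=CF/(1+0.038)^t    t·PV
  1       537.50       517.8227       517.8227
  2       537.50       498.8658       997.7317
  3       537.50       480.6029     1,441.8088
  4       537.50       463.0086     1,852.0344
  5       537.50       446.0584     2,230.2919
  6    10,537.50     8,424.6810    50,548.0861
  Σ                 10,831.0395    57,587.7756
Price P = Σ PV = 10,831.0395.
Macaulay duration = Σ(t·PV) / P = 57,587.7756 / 10,831.0395 = 5.31692 half-year periods.
In years: 5.31692 / 2 = 2.65846 years.

2.66 years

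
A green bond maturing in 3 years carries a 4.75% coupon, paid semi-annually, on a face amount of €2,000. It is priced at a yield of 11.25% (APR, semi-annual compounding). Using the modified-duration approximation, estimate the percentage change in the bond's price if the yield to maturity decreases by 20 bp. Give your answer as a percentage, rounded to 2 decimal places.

+0.53%

Periodic yield y = 0.05625. Modified duration first:
  t   CF        PV=CF/(1+0.05625)^t    t·PV
  1        47.50        44.9704        44.9704
  2        47.50        42.5755        85.1511
  3        47.50        40.3082       120.9246
  4        47.50        38.1616       152.6465
  5        47.50        36.1293       180.6467
  6     2,047.50     1,474.4280     8,846.5682
  Σ                  1,676.5731     9,430.9074
P = 1,676.5731; D_Mac = 5.62511 half-year periods = 2.81255 yrs; D_mod = 2.81255/(1+0.05625) = 2.66277 yrs.
ΔP/P ≈ -D_mod · Δy = -2.66277 × (-0.002) = +0.005326 = +0.5326%.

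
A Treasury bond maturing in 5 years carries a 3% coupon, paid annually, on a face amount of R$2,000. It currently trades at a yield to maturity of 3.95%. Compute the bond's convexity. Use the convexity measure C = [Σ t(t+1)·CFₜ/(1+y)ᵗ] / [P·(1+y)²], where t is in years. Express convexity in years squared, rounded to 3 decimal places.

25.626

With y = 0.0395:
  t   CF        PV=CF/(1+0.0395)^t    t·PV        t(t+1)·PV
  1        60.00        57.7201        57.7201         115.4401
  2        60.00        55.5268       111.0535         333.1605
  3        60.00        53.4168       160.2504         641.0015
  4        60.00        51.3870       205.5480       1,027.7400
  5     2,060.00     1,697.2458     8,486.2292      50,917.3751
  Σ                  1,915.2964     9,020.8011      53,034.7172
P = 1,915.2964.
Convexity = Σ t(t+1)·PV / [P·(1+y)²] = 53,034.7172 / (1,915.2964 × 1.080560) = 25.62567.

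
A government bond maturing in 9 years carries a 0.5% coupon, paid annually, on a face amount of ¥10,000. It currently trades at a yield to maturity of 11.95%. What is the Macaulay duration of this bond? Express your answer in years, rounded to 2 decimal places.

Periodic yield y = 0.1195. Discount each cash flow and weight by its year:
  t   CF        PV=CF/(1+0.1195)^t    t·PV
  1        50.00        44.6628        44.6628
  2        50.00        39.8953        79.7906
  3        50.00        35.6367       106.9102
  4        50.00        31.8327       127.3308
  5        50.00        28.4348       142.1738
  6        50.00        25.3995       152.3971
  7        50.00        22.6883       158.8179
  8        50.00        20.2664       162.1314
  9    10,050.00     3,638.7245    32,748.5209
  Σ                  3,887.5410    33,722.7355
Price P = Σ PV = 3,887.5410.
Macaulay duration = Σ(t·PV) / P = 33,722.7355 / 3,887.5410 = 8.67457 years.

8.67 years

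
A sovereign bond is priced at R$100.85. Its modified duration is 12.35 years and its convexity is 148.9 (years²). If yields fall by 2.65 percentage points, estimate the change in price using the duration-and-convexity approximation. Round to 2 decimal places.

+R$38.28

Duration effect: -D_mod·Δy = -12.35 × (-0.0265) = +0.327275
Convexity effect: ½·C·(Δy)² = 0.5 × 148.9 × (-0.0265)² = +0.0522825125
ΔP/P ≈ +0.327275 + 0.0522825125 = +0.3795575125
ΔP ≈ 100.85 × (+0.3795575125) = +38.278375135625.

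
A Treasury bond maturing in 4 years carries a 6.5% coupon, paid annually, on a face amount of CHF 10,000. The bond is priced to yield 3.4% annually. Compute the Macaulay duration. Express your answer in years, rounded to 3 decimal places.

3.669 years

Periodic yield y = 0.034. Discount each cash flow and weight by its year:
  t   CF        PV=CF/(1+0.034)^t    t·PV
  1       650.00       628.6267       628.6267
  2       650.00       607.9562     1,215.9124
  3       650.00       587.9654     1,763.8961
  4    10,650.00     9,316.8146    37,267.2583
  Σ                 11,141.3628    40,875.6935
Price P = Σ PV = 11,141.3628.
Macaulay duration = Σ(t·PV) / P = 40,875.6935 / 11,141.3628 = 3.66882 years.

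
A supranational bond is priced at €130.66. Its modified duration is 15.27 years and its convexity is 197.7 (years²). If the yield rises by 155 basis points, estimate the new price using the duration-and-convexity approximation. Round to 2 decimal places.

Duration effect: -D_mod·Δy = -15.27 × (+0.0155) = -0.236685
Convexity effect: ½·C·(Δy)² = 0.5 × 197.7 × (0.0155)² = +0.0237487125
ΔP/P ≈ -0.236685 + 0.0237487125 = -0.2129362875
New price ≈ 130.66 × (1 - 0.2129362875) = 102.83774467525.

€102.84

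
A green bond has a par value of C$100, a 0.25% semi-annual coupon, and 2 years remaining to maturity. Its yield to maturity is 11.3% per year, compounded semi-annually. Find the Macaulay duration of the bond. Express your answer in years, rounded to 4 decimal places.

Periodic yield y = 0.0565. Discount each cash flow and weight by its period:
  t   CF        PV=CF/(1+0.0565)^t    t·PV
  1        0.125         0.1183         0.1183
  2        0.125         0.1120         0.2240
  3        0.125         0.1060         0.3180
  4      100.125        80.3646       321.4582
  Σ                     80.7009       322.1185
Price P = Σ PV = 80.7009.
Macaulay duration = Σ(t·PV) / P = 322.1185 / 80.7009 = 3.99151 half-year periods.
In years: 3.99151 / 2 = 1.99576 years.

1.9958 years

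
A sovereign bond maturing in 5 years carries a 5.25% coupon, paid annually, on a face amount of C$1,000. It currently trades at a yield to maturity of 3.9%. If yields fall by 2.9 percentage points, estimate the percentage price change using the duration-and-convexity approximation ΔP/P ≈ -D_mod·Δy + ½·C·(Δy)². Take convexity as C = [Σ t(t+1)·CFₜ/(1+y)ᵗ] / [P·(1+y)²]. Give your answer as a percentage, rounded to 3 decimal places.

+13.701%

With y = 0.039:
  t   CF        PV=CF/(1+0.039)^t    t·PV        t(t+1)·PV
  1        52.50        50.5294        50.5294         101.0587
  2        52.50        48.6327        97.2654         291.7961
  3        52.50        46.8072       140.4216         561.6864
  4        52.50        45.0502       180.2010         901.0048
  5     1,052.50       869.2493     4,346.2467      26,077.4800
  Σ                  1,060.2688     4,814.6639      27,933.0260
P = 1,060.2688; D_Mac = 4.54098 yrs; D_mod = 4.37053 yrs; C = 24.40456.
Duration effect: -4.37053 × (-0.029) = +0.126745
Convexity effect: 0.5 × 24.40456 × (-0.029)² = +0.0102621
ΔP/P ≈ +0.126745 + 0.0102621 = +0.137008 = +13.7008%.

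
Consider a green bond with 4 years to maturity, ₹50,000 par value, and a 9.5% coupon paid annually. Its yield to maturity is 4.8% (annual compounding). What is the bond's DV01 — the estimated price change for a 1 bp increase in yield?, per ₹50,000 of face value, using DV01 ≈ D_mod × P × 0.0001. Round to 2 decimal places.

₹19.76

Periodic yield y = 0.048.
  t   CF        PV=CF/(1+0.048)^t    t·PV
  1     4,750.00     4,532.4427     4,532.4427
  2     4,750.00     4,324.8500     8,649.6999
  3     4,750.00     4,126.7652    12,380.2957
  4    54,750.00    45,387.7854   181,551.1417
  Σ                 58,371.8433   207,113.5800
P = 58,371.8433; D_Mac = 3.54818 yrs; D_mod = 3.38566 yrs.
DV01 ≈ 3.38566 × 58,371.8433 × 0.0001 = 19.762746.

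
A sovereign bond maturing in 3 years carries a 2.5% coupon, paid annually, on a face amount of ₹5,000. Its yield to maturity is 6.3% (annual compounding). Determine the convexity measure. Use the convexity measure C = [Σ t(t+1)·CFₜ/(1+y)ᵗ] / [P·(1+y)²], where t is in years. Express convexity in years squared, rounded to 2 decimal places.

With y = 0.063:
  t   CF        PV=CF/(1+0.063)^t    t·PV        t(t+1)·PV
  1       125.00       117.5917       117.5917         235.1834
  2       125.00       110.6225       221.2450         663.7350
  3     5,125.00     4,266.7193    12,800.1580      51,200.6321
  Σ                  4,494.9336    13,138.9947      52,099.5505
P = 4,494.9336.
Convexity = Σ t(t+1)·PV / [P·(1+y)²] = 52,099.5505 / (4,494.9336 × 1.129969) = 10.25756.

10.26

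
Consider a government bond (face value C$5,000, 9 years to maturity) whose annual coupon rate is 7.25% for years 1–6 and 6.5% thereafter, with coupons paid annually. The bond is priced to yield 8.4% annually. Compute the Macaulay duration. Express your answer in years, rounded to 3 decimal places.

6.813 years

Periodic yield y = 0.084. Discount each cash flow and weight by its year:
  t   CF        PV=CF/(1+0.084)^t    t·PV
  1       362.50       334.4096       334.4096
  2       362.50       308.4959       616.9919
  3       362.50       284.5903       853.7710
  4       362.50       262.5372     1,050.1489
  5       362.50       242.1930     1,210.9650
  6       362.50       223.4253     1,340.5517
  7       325.00       184.7900     1,293.5298
  8       325.00       170.4704     1,363.7636
  9     5,325.00     2,576.6538    23,189.8843
  Σ                  4,587.5656    31,254.0158
Price P = Σ PV = 4,587.5656.
Macaulay duration = Σ(t·PV) / P = 31,254.0158 / 4,587.5656 = 6.81277 years.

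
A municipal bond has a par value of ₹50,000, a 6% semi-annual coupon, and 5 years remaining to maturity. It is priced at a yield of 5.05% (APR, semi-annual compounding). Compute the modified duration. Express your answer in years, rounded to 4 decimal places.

Periodic yield y = 0.02525. First find Macaulay duration:
  t   CF        PV=CF/(1+0.02525)^t    t·PV
  1     1,500.00     1,463.0578     1,463.0578
  2     1,500.00     1,427.0254     2,854.0508
  3     1,500.00     1,391.8804     4,175.6413
  4     1,500.00     1,357.6010     5,430.4040
  5     1,500.00     1,324.1658     6,620.8290
  6     1,500.00     1,291.5541     7,749.3244
  7     1,500.00     1,259.7455     8,818.2185
  8     1,500.00     1,228.7203     9,829.7624
  9     1,500.00     1,198.4592    10,786.1329
  10   51,500.00    40,133.7231   401,337.2305
  Σ                 52,075.9325   459,064.6516
P = 52,075.9325; Macaulay duration = 459,064.6516 / 52,075.9325 = 8.81529 half-year periods = 4.40765 years.
Modified duration = D_Mac / (1 + y) = 4.40765 / 1.02525 = 4.29909 years.

4.2991 years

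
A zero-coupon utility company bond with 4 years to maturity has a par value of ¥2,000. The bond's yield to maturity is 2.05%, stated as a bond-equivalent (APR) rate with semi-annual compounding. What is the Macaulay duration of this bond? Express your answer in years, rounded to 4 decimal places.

4.0000 years

A zero-coupon bond has a single cash flow at maturity, so its Macaulay duration equals its maturity: 4 years.
(Equivalently: 8 semi-annual periods ÷ 2 = 4 years.)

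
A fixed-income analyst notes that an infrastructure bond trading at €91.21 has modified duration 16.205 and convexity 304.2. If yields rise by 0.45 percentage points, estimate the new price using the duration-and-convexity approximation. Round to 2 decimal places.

Duration effect: -D_mod·Δy = -16.205 × (+0.0045) = -0.0729225
Convexity effect: ½·C·(Δy)² = 0.5 × 304.2 × (0.0045)² = +0.003080025
ΔP/P ≈ -0.0729225 + 0.003080025 = -0.069842475
New price ≈ 91.21 × (1 - 0.069842475) = 84.83966785525.

€84.84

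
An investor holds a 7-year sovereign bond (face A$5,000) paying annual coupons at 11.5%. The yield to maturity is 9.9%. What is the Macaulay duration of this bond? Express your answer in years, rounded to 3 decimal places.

5.242 years

Periodic yield y = 0.099. Discount each cash flow and weight by its year:
  t   CF        PV=CF/(1+0.099)^t    t·PV
  1       575.00       523.2029       523.2029
  2       575.00       476.0718       952.1436
  3       575.00       433.1864     1,299.5591
  4       575.00       394.1641     1,576.6564
  5       575.00       358.6571     1,793.2853
  6       575.00       326.3486     1,958.0913
  7     5,575.00     2,879.1283    20,153.8984
  Σ                  5,390.7591    28,256.8370
Price P = Σ PV = 5,390.7591.
Macaulay duration = Σ(t·PV) / P = 28,256.8370 / 5,390.7591 = 5.24172 years.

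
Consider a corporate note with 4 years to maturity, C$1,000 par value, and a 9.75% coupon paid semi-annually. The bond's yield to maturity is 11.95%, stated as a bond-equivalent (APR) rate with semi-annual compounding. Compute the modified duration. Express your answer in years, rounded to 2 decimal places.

Periodic yield y = 0.05975. First find Macaulay duration:
  t   CF        PV=CF/(1+0.05975)^t    t·PV
  1        48.75        46.0014        46.0014
  2        48.75        43.4078        86.8156
  3        48.75        40.9604       122.8812
  4        48.75        38.6510       154.6041
  5        48.75        36.4718       182.3591
  6        48.75        34.4155       206.4930
  7        48.75        32.4751       227.3258
  8     1,048.75       659.2416     5,273.9324
  Σ                    931.6246     6,300.4126
P = 931.6246; Macaulay duration = 6,300.4126 / 931.6246 = 6.76282 half-year periods = 3.38141 years.
Modified duration = D_Mac / (1 + y) = 3.38141 / 1.05975 = 3.19076 years.

3.19 years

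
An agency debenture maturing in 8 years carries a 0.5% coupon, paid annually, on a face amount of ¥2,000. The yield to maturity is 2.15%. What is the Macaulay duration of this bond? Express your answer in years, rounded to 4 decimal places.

Periodic yield y = 0.0215. Discount each cash flow and weight by its year:
  t   CF        PV=CF/(1+0.0215)^t    t·PV
  1        10.00         9.7895         9.7895
  2        10.00         9.5835        19.1670
  3        10.00         9.3818        28.1453
  4        10.00         9.1843        36.7372
  5        10.00         8.9910        44.9550
  6        10.00         8.8018        52.8106
  7        10.00         8.6165        60.3156
  8     2,010.00     1,695.4660    13,563.7281
  Σ                  1,759.8144    13,815.6484
Price P = Σ PV = 1,759.8144.
Macaulay duration = Σ(t·PV) / P = 13,815.6484 / 1,759.8144 = 7.85063 years.

7.8506 years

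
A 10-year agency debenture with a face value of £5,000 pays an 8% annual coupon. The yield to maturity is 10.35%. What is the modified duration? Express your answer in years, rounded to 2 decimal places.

6.35 years

Periodic yield y = 0.1035. First find Macaulay duration:
  t   CF        PV=CF/(1+0.1035)^t    t·PV
  1       400.00       362.4830       362.4830
  2       400.00       328.4848       656.9697
  3       400.00       297.6754       893.0263
  4       400.00       269.7557     1,079.0228
  5       400.00       244.4547     1,222.2733
  6       400.00       221.5266     1,329.1599
  7       400.00       200.7491     1,405.2438
  8       400.00       181.9204     1,455.3628
  9       400.00       164.8576     1,483.7183
  10    5,400.00     2,016.8351    20,168.3507
  Σ                  4,288.7424    30,055.6105
P = 4,288.7424; Macaulay duration = 30,055.6105 / 4,288.7424 = 7.00802 years.
Modified duration = D_Mac / (1 + y) = 7.00802 / 1.1035 = 6.35072 years.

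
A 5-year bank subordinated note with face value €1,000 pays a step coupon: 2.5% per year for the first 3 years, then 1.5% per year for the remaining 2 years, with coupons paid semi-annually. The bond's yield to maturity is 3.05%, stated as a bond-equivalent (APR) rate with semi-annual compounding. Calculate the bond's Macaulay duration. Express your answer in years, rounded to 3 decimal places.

Periodic yield y = 0.01525. Discount each cash flow and weight by its period:
  t   CF        PV=CF/(1+0.01525)^t    t·PV
  1        12.50        12.3122        12.3122
  2        12.50        12.1273        24.2546
  3        12.50        11.9451        35.8354
  4        12.50        11.7657        47.0628
  5        12.50        11.5890        57.9449
  6        12.50        11.4149        68.4894
  7         7.50         6.7461        47.2224
  8         7.50         6.6447        53.1578
  9         7.50         6.5449        58.9043
  10    1,007.50       865.9944     8,659.9438
  Σ                    957.0843     9,065.1276
Price P = Σ PV = 957.0843.
Macaulay duration = Σ(t·PV) / P = 9,065.1276 / 957.0843 = 9.47161 half-year periods.
In years: 9.47161 / 2 = 4.73580 years.

4.736 years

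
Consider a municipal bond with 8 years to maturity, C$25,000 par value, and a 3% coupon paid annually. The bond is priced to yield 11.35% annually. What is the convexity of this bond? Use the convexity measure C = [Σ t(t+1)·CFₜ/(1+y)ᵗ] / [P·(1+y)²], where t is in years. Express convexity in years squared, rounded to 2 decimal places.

47.93

With y = 0.1135:
  t   CF        PV=CF/(1+0.1135)^t    t·PV        t(t+1)·PV
  1       750.00       673.5519       673.5519       1,347.1037
  2       750.00       604.8962     1,209.7923       3,629.3769
  3       750.00       543.2386     1,629.7157       6,518.8629
  4       750.00       487.8658     1,951.4632       9,757.3161
  5       750.00       438.1372     2,190.6861      13,144.1168
  6       750.00       393.4775     2,360.8652      16,526.0562
  7       750.00       353.3700     2,473.5902      19,788.7217
  8    25,750.00    10,895.7082    87,165.6653     784,490.9879
  Σ                 14,390.2453    99,655.3299     855,202.5422
P = 14,390.2453.
Convexity = Σ t(t+1)·PV / [P·(1+y)²] = 855,202.5422 / (14,390.2453 × 1.239882) = 47.93143.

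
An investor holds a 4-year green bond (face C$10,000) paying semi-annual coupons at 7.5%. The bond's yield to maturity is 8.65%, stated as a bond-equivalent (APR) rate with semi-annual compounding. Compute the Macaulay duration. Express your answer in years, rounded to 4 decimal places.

Periodic yield y = 0.04325. Discount each cash flow and weight by its period:
  t   CF        PV=CF/(1+0.04325)^t    t·PV
  1       375.00       359.4536       359.4536
  2       375.00       344.5518       689.1035
  3       375.00       330.2677       990.8031
  4       375.00       316.5758     1,266.3031
  5       375.00       303.4515     1,517.2575
  6       375.00       290.8713     1,745.2279
  7       375.00       278.8127     1,951.6887
  8    10,375.00     7,394.0257    59,152.2059
  Σ                  9,618.0101    67,672.0435
Price P = Σ PV = 9,618.0101.
Macaulay duration = Σ(t·PV) / P = 67,672.0435 / 9,618.0101 = 7.03597 half-year periods.
In years: 7.03597 / 2 = 3.51799 years.

3.5180 years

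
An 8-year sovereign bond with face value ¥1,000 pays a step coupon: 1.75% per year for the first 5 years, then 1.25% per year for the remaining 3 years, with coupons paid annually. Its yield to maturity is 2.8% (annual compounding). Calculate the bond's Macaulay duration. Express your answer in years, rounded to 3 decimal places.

7.519 years

Periodic yield y = 0.028. Discount each cash flow and weight by its year:
  t   CF        PV=CF/(1+0.028)^t    t·PV
  1        17.50        17.0233        17.0233
  2        17.50        16.5597        33.1194
  3        17.50        16.1086        48.3259
  4        17.50        15.6699        62.6795
  5        17.50        15.2431        76.2154
  6        12.50        10.5914        63.5481
  7        12.50        10.3029        72.1201
  8     1,012.50       811.8020     6,494.4160
  Σ                    913.3008     6,867.4476
Price P = Σ PV = 913.3008.
Macaulay duration = Σ(t·PV) / P = 6,867.4476 / 913.3008 = 7.51937 years.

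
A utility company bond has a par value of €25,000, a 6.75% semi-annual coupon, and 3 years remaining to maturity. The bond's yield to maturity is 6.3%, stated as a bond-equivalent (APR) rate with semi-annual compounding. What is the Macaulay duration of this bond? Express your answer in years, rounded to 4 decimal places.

2.7672 years

Periodic yield y = 0.0315. Discount each cash flow and weight by its period:
  t   CF        PV=CF/(1+0.0315)^t    t·PV
  1       843.75       817.9835       817.9835
  2       843.75       793.0039     1,586.0078
  3       843.75       768.7871     2,306.3613
  4       843.75       745.3098     2,981.2394
  5       843.75       722.5495     3,612.7477
  6    25,843.75    21,455.5740   128,733.4439
  Σ                 25,303.2079   140,037.7836
Price P = Σ PV = 25,303.2079.
Macaulay duration = Σ(t·PV) / P = 140,037.7836 / 25,303.2079 = 5.53439 half-year periods.
In years: 5.53439 / 2 = 2.76719 years.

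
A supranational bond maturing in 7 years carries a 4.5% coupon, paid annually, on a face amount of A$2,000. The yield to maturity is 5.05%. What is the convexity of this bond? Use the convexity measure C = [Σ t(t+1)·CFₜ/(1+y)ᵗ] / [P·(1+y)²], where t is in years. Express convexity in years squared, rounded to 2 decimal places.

With y = 0.0505:
  t   CF        PV=CF/(1+0.0505)^t    t·PV        t(t+1)·PV
  1        90.00        85.6735        85.6735         171.3470
  2        90.00        81.5550       163.1099         489.3298
  3        90.00        77.6344       232.9033         931.6131
  4        90.00        73.9024       295.6094       1,478.0471
  5        90.00        70.3497       351.7485       2,110.4909
  6        90.00        66.9678       401.8069       2,812.6485
  7     2,090.00     1,480.3823    10,362.6762      82,901.4098
  Σ                  1,936.4651    11,893.5277      90,894.8861
P = 1,936.4651.
Convexity = Σ t(t+1)·PV / [P·(1+y)²] = 90,894.8861 / (1,936.4651 × 1.103550) = 42.53414.

42.53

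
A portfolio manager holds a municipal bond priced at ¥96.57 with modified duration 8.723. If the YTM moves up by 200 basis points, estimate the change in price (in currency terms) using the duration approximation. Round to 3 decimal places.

Duration approximation: ΔP/P ≈ -D_mod · Δy = -8.723 × (+0.02) = -0.174460.
ΔP ≈ 96.57 × (-0.174460) = -16.8476022.

-¥16.848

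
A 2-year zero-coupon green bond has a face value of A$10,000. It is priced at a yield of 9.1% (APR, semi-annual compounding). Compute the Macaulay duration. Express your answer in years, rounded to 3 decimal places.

2.000 years

A zero-coupon bond has a single cash flow at maturity, so its Macaulay duration equals its maturity: 2 years.
(Equivalently: 4 semi-annual periods ÷ 2 = 2 years.)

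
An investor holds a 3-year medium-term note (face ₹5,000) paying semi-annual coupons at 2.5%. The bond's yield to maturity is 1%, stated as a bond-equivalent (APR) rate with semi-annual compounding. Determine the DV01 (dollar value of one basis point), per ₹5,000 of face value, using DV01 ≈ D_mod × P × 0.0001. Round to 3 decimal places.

₹1.512

Periodic yield y = 0.005.
  t   CF        PV=CF/(1+0.005)^t    t·PV
  1        62.50        62.1891        62.1891
  2        62.50        61.8797       123.7593
  3        62.50        61.5718       184.7154
  4        62.50        61.2655       245.0619
  5        62.50        60.9607       304.8033
  6     5,062.50     4,913.2478    29,479.4866
  Σ                  5,221.1144    30,400.0156
P = 5,221.1144; D_Mac = 5.82251 half-year periods = 2.91126 yrs; D_mod = 2.89677 yrs.
DV01 ≈ 2.89677 × 5,221.1144 × 0.0001 = 1.512439.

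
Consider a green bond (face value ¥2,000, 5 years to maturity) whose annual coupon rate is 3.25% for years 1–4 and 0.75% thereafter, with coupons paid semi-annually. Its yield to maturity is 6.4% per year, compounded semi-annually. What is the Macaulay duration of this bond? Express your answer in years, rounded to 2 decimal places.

Periodic yield y = 0.032. Discount each cash flow and weight by its period:
  t   CF        PV=CF/(1+0.032)^t    t·PV
  1        32.50        31.4922        31.4922
  2        32.50        30.5157        61.0315
  3        32.50        29.5695        88.7086
  4        32.50        28.6526       114.6105
  5        32.50        27.7642       138.8209
  6        32.50        26.9033       161.4197
  7        32.50        26.0691       182.4835
  8        32.50        25.2607       202.0858
  9         7.50         5.6486        50.8378
  10    2,007.50     1,465.0707    14,650.7069
  Σ                  1,696.9467    15,682.1974
Price P = Σ PV = 1,696.9467.
Macaulay duration = Σ(t·PV) / P = 15,682.1974 / 1,696.9467 = 9.24142 half-year periods.
In years: 9.24142 / 2 = 4.62071 years.

4.62 years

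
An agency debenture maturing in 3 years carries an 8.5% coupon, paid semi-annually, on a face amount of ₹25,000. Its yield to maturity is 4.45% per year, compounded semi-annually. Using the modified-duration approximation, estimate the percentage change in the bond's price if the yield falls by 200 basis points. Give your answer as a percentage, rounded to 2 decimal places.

Periodic yield y = 0.02225. Modified duration first:
  t   CF        PV=CF/(1+0.02225)^t    t·PV
  1     1,062.50     1,039.3739     1,039.3739
  2     1,062.50     1,016.7512     2,033.5024
  3     1,062.50       994.6209     2,983.8627
  4     1,062.50       972.9723     3,891.8891
  5     1,062.50       951.7948     4,758.9742
  6    26,062.50    22,838.8040   137,032.8238
  Σ                 27,814.3171   151,740.4261
P = 27,814.3171; D_Mac = 5.45548 half-year periods = 2.72774 yrs; D_mod = 2.72774/(1+0.02225) = 2.66837 yrs.
ΔP/P ≈ -D_mod · Δy = -2.66837 × (-0.02) = +0.053367 = +5.3367%.

+5.34%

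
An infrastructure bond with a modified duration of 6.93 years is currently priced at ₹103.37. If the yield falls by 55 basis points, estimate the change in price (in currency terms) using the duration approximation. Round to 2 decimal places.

+₹3.94

Duration approximation: ΔP/P ≈ -D_mod · Δy = -6.93 × (-0.0055) = +0.038115.
ΔP ≈ 103.37 × (+0.038115) = +3.93994755.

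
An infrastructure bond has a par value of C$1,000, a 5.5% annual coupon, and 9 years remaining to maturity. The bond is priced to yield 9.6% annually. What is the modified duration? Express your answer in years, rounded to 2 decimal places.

Periodic yield y = 0.096. First find Macaulay duration:
  t   CF        PV=CF/(1+0.096)^t    t·PV
  1        55.00        50.1825        50.1825
  2        55.00        45.7869        91.5739
  3        55.00        41.7764       125.3292
  4        55.00        38.1172       152.4686
  5        55.00        34.7784       173.8921
  6        55.00        31.7321       190.3928
  7        55.00        28.9527       202.6688
  8        55.00        26.4167       211.3335
  9     1,055.00       462.3357     4,161.0217
  Σ                    760.0786     5,358.8631
P = 760.0786; Macaulay duration = 5,358.8631 / 760.0786 = 7.05041 years.
Modified duration = D_Mac / (1 + y) = 7.05041 / 1.096 = 6.43285 years.

6.43 years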